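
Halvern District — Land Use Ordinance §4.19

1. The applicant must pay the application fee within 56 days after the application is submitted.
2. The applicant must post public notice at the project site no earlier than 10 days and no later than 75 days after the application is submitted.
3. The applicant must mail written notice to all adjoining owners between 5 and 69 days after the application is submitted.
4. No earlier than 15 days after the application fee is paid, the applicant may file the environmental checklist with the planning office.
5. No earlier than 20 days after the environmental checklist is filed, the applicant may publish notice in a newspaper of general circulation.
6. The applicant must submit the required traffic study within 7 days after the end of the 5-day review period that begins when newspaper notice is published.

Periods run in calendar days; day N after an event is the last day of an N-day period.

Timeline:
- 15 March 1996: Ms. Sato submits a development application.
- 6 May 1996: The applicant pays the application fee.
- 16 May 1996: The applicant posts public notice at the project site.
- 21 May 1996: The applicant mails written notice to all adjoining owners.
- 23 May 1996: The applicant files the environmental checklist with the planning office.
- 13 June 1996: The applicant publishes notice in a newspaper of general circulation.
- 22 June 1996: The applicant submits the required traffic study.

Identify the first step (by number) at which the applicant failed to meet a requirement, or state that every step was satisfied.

None — every step was satisfied

Step 1 — counting 56 days from 15 March 1996 (when the application is submitted) gives a deadline of 10 May 1996; completed 6 May 1996, before the deadline.
Step 2 — 10 and 75 days from 15 March 1996 (when the application is submitted) are 25 March 1996 and 29 May 1996 respectively; done 16 May 1996, which is between those dates.
Step 3 — 5 and 69 days from 15 March 1996 (when the application is submitted) are 20 March 1996 and 23 May 1996 respectively; done 21 May 1996 — within the window.
Step 4 — must wait 15 days from 6 May 1996 (when the application fee is paid), so not before 21 May 1996; done 23 May 1996 — permitted.
Step 5 — must wait 20 days from 23 May 1996 (when the environmental checklist is filed), so not before 12 June 1996; done 13 June 1996 — permitted.
Step 6 — counting 7 days from 18 June 1996 (end of the 5-day review period, which began when newspaper notice is published on 13 June 1996) gives a deadline of 25 June 1996; completed 22 June 1996, before the deadline.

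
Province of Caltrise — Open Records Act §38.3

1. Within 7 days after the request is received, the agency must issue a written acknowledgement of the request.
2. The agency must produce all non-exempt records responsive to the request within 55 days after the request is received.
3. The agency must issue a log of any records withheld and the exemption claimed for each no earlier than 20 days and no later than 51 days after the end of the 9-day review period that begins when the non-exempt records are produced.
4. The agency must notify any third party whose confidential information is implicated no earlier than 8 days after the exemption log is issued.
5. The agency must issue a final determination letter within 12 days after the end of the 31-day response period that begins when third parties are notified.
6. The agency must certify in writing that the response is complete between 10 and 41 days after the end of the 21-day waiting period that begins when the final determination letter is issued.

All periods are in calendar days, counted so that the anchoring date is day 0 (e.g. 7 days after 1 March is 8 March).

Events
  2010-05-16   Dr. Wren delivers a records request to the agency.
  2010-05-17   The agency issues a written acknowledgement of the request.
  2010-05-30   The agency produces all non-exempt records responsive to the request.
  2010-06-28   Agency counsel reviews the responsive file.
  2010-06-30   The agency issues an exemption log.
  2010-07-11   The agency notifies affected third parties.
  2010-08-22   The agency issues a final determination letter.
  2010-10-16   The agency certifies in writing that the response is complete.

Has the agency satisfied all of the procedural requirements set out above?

Yes

Step 1 — counting 7 days from 2010-05-16 (when the request is received) gives a deadline of 2010-05-23; 2010-05-17 is within that limit.
Step 2 — counting 55 days from 2010-05-16 (when the request is received) gives a deadline of 2010-07-10; 2010-05-30 is within that limit.
Step 3 — 20 and 51 days from 2010-06-08 (end of the 9-day review period, which began when the non-exempt records are produced on 2010-05-30) are 2010-06-28 and 2010-07-29 respectively; 2010-06-30 falls inside that range.
Step 4 — must wait 8 days from 2010-06-30 (when the exemption log is issued), so not before 2010-07-08; done 2010-07-11 — permitted.
Step 5 — counting 12 days from 2010-08-11 (end of the 31-day response period, which began when third parties are notified on 2010-07-11) gives a deadline of 2010-08-23; done 2010-08-22 — timely.
Step 6 — 10 and 41 days from 2010-09-12 (end of the 21-day waiting period, which began when the final determination letter is issued on 2010-08-22) are 2010-09-22 and 2010-10-23 respectively; done 2010-10-16 — within the window.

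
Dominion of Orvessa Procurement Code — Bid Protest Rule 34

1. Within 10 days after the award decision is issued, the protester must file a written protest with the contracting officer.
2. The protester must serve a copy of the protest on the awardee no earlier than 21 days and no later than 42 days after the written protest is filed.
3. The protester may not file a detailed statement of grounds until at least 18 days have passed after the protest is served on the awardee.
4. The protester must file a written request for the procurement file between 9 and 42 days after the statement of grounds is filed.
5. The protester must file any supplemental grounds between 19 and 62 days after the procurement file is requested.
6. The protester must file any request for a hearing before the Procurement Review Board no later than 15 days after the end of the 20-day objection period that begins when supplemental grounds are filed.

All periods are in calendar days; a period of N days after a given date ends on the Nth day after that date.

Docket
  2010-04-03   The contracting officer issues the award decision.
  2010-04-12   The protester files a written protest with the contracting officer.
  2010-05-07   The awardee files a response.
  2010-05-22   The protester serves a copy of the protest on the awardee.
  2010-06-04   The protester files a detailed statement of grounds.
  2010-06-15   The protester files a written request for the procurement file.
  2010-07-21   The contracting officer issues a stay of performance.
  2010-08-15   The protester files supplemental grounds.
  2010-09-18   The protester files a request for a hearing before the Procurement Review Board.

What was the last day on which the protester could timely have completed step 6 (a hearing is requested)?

2010-09-19

Supplemental grounds are filed on 2010-08-15; the 20-day objection period therefore ends 2010-09-04, and step 6 runs from that date. 15 days after 2010-09-04 is 2010-09-19.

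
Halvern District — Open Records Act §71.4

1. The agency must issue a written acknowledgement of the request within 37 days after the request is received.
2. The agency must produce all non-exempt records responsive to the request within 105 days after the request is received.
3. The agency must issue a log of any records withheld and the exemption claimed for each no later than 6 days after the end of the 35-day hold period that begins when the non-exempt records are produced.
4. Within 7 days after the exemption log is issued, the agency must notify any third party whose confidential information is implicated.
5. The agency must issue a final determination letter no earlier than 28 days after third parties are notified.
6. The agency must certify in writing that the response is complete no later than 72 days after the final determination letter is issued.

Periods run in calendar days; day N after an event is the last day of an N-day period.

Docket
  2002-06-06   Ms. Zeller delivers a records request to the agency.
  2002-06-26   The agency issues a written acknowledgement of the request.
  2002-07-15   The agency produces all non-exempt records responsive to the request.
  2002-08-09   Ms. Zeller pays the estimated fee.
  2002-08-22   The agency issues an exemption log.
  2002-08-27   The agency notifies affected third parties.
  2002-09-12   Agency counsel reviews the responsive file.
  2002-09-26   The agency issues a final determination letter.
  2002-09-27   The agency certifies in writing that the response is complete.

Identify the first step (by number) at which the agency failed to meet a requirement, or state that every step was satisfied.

None — every step was satisfied

(1) due by 2002-06-06 + 37 days = 2002-07-13; completed 2002-06-26, before the deadline.
(2) due by 2002-06-06 + 105 days = 2002-09-19; done 2002-07-15 — timely.
(3) due by 2002-08-19 + 6 days = 2002-08-25; completed 2002-08-22, before the deadline.
(4) due by 2002-08-22 + 7 days = 2002-08-29; completed 2002-08-27, before the deadline.
(5) permitted from 2002-08-27 + 28 days = 2002-09-24 onward; done 2002-09-26, after the minimum wait.
(6) due by 2002-09-26 + 72 days = 2002-12-07; completed 2002-09-27, before the deadline.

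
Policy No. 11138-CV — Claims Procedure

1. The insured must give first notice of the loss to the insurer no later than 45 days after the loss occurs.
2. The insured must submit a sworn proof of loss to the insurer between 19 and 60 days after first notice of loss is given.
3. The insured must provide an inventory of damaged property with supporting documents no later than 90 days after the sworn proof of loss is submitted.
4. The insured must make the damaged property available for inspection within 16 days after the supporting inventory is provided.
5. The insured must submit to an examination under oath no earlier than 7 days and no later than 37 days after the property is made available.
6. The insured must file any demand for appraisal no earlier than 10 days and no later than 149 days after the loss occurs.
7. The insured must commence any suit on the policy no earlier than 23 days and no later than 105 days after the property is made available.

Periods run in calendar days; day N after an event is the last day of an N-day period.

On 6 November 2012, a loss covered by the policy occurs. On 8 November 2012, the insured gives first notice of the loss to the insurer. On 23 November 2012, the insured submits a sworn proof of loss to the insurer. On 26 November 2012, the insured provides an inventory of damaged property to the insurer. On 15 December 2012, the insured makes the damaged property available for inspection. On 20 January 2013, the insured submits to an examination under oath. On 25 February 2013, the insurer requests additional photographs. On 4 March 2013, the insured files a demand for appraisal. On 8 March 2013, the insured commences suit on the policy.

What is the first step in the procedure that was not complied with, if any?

Step 1 — counting 45 days from 6 November 2012 (when the loss occurs) gives a deadline of 21 December 2012; 8 November 2012 is within that limit.
Step 2 — 19 and 60 days from 8 November 2012 (when first notice of loss is given) are 27 November 2012 and 7 January 2013 respectively; done 23 November 2012 — 4 days before the window opened.

Step 2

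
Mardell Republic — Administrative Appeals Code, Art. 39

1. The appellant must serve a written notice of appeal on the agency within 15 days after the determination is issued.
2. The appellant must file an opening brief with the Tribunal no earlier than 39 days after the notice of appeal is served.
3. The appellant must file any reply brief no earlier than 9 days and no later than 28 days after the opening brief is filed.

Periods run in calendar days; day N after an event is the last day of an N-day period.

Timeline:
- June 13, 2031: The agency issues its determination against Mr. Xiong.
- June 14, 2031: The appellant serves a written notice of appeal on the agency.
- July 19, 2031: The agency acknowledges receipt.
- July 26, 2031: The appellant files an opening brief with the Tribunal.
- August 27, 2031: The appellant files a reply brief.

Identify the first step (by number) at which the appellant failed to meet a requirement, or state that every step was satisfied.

Step 3

(1) due by June 13, 2031 + 15 days = June 28, 2031; done June 14, 2031 — timely.
(2) permitted from June 14, 2031 + 39 days = July 23, 2031 onward; July 26, 2031 is on or after that date.
(3) the permitted window runs from July 26, 2031 + 9 = August 4, 2031 to July 26, 2031 + 28 = August 23, 2031; August 27, 2031 is 4 days past the end of the window.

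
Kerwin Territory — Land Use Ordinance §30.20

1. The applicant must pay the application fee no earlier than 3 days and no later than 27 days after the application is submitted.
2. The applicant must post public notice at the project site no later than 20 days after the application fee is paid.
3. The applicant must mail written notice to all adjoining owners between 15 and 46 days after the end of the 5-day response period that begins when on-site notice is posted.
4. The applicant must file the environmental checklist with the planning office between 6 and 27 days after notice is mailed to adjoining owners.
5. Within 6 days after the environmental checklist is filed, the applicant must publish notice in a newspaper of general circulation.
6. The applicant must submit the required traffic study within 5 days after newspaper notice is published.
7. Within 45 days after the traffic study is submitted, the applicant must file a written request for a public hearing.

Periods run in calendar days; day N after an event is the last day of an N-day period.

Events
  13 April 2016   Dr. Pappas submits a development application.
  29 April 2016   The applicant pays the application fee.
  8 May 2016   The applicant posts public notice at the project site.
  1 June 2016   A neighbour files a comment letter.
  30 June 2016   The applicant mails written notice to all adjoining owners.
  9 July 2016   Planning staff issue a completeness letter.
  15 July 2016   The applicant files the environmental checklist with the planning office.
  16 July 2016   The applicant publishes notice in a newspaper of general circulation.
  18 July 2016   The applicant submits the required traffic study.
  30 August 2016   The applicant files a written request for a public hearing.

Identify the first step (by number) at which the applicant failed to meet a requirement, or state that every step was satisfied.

Step 3

Step 1 — 3 and 27 days from 13 April 2016 (when the application is submitted) are 16 April 2016 and 10 May 2016 respectively; done 29 April 2016, which is between those dates.
Step 2 — counting 20 days from 29 April 2016 (when the application fee is paid) gives a deadline of 19 May 2016; done 8 May 2016 — timely.
Step 3 — 15 and 46 days from 13 May 2016 (end of the 5-day response period, which began when on-site notice is posted on 8 May 2016) are 28 May 2016 and 28 June 2016 respectively; done 30 June 2016 — 2 days after the window closed.
The analysis stops there.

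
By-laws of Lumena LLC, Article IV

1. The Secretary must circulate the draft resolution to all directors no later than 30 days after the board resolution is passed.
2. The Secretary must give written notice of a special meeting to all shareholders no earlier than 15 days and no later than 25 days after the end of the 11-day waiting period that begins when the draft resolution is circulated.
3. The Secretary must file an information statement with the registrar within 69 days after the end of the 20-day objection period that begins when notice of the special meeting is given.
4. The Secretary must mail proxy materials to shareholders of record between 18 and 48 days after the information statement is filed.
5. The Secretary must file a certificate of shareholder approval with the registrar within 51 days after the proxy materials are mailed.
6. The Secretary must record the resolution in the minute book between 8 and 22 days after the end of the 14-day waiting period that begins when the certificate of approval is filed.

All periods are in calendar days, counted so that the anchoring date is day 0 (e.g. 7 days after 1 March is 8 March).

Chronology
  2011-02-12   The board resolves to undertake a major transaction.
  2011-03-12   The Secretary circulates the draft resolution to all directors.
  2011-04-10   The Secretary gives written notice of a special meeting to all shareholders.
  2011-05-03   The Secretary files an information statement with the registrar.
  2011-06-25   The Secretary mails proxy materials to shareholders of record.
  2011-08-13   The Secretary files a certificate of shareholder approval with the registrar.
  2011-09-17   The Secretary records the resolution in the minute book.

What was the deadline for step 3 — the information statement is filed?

2011-07-08

Notice of the special meeting is given on 2011-04-10; the 20-day objection period therefore ends 2011-04-30, and step 3 runs from that date. 69 days after 2011-04-30 is 2011-07-08.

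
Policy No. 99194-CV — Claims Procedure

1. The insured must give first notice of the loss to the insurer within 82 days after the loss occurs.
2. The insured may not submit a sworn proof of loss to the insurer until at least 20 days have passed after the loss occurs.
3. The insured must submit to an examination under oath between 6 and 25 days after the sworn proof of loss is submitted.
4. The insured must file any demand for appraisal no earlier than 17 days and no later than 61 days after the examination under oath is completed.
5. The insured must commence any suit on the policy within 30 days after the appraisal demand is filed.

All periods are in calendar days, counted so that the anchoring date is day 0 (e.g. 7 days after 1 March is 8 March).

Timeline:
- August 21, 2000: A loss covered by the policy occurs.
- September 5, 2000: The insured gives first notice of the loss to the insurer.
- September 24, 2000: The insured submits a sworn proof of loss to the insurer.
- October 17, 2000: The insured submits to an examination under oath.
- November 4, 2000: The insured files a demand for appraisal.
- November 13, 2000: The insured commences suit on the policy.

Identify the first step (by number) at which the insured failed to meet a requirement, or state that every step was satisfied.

None — every step was satisfied

Step 1 — counting 82 days from August 21, 2000 (when the loss occurs) gives a deadline of November 11, 2000; completed September 5, 2000, before the deadline.
Step 2 — must wait 20 days from August 21, 2000 (when the loss occurs), so not before September 10, 2000; done September 24, 2000, after the minimum wait.
Step 3 — 6 and 25 days from September 24, 2000 (when the sworn proof of loss is submitted) are September 30, 2000 and October 19, 2000 respectively; done October 17, 2000 — within the window.
Step 4 — 17 and 61 days from October 17, 2000 (when the examination under oath is completed) are November 3, 2000 and December 17, 2000 respectively; done November 4, 2000 — within the window.
Step 5 — counting 30 days from November 4, 2000 (when the appraisal demand is filed) gives a deadline of December 4, 2000; November 13, 2000 is within that limit.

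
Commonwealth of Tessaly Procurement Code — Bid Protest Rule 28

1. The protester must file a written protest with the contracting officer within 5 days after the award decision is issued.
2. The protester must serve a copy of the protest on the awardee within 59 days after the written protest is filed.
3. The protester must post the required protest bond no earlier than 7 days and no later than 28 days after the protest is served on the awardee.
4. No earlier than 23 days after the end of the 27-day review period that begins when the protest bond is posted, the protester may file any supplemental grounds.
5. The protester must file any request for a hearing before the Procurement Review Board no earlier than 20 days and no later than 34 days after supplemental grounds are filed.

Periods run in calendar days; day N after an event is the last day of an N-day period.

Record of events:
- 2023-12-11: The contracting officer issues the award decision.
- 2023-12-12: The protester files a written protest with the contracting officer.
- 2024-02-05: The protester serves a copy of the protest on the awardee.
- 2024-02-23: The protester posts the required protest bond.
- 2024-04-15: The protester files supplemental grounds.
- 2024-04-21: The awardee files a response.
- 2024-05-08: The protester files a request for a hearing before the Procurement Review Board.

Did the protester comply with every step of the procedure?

(1) due by 2023-12-11 + 5 days = 2023-12-16; 2023-12-12 is within that limit.
(2) due by 2023-12-12 + 59 days = 2024-02-09; completed 2024-02-05, before the deadline.
(3) the permitted window runs from 2024-02-05 + 7 = 2024-02-12 to 2024-02-05 + 28 = 2024-03-04; done 2024-02-23 — within the window.
(4) permitted from 2024-03-21 + 23 days = 2024-04-13 onward; done 2024-04-15 — permitted.
(5) the permitted window runs from 2024-04-15 + 20 = 2024-05-05 to 2024-04-15 + 34 = 2024-05-19; done 2024-05-08 — within the window.

Yes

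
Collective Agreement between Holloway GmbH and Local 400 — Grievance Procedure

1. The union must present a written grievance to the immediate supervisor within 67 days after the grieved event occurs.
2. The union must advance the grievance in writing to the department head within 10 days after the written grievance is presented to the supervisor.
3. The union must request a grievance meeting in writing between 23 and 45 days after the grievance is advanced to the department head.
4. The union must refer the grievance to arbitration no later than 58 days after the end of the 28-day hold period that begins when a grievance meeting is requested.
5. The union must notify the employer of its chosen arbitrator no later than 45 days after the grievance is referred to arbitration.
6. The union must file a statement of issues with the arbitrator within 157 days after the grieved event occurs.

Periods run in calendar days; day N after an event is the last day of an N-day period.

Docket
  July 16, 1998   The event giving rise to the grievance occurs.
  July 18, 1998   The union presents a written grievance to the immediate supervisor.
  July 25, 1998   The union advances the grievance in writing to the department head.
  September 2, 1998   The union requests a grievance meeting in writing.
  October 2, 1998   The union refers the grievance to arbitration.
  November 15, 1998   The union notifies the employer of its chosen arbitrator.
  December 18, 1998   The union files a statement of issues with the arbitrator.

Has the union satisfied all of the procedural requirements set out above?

(1) due by July 16, 1998 + 67 days = September 21, 1998; completed July 18, 1998, before the deadline.
(2) due by July 18, 1998 + 10 days = July 28, 1998; done July 25, 1998 — timely.
(3) the permitted window runs from July 25, 1998 + 23 = August 17, 1998 to July 25, 1998 + 45 = September 8, 1998; September 2, 1998 falls inside that range.
(4) due by September 30, 1998 + 58 days = November 27, 1998; done October 2, 1998 — timely.
(5) due by October 2, 1998 + 45 days = November 16, 1998; completed November 15, 1998, before the deadline.
(6) due by July 16, 1998 + 157 days = December 20, 1998; December 18, 1998 is within that limit.

Yes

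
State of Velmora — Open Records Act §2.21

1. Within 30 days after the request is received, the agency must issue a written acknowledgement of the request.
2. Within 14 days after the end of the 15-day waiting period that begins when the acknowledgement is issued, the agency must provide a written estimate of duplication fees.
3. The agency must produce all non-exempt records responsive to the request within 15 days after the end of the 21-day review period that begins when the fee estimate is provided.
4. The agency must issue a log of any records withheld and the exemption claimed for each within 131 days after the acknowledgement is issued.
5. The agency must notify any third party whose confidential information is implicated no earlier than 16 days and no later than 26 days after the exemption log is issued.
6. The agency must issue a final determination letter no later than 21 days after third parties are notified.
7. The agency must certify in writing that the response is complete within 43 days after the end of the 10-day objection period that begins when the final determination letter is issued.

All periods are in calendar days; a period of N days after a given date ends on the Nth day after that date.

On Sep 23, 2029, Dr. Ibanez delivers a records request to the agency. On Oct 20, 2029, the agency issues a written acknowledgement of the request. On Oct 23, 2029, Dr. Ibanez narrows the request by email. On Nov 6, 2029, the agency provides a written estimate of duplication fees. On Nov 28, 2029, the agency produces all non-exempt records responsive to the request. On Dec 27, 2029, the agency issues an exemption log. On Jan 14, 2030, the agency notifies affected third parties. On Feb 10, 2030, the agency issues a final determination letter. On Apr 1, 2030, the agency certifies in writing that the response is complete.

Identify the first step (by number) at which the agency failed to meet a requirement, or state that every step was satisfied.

Step 6

Step 1: 30 days after Sep 23, 2029 (when the request is received) is Oct 23, 2029; completed Oct 20, 2029, before the deadline.
Step 2: 14 days after Nov 4, 2029 (end of the 15-day waiting period, which began when the acknowledgement is issued on Oct 20, 2029) is Nov 18, 2029; completed Nov 6, 2029, before the deadline.
Step 3: 15 days after Nov 27, 2029 (end of the 21-day review period, which began when the fee estimate is provided on Nov 6, 2029) is Dec 12, 2029; Nov 28, 2029 is within that limit.
Step 4: 131 days after Oct 20, 2029 (when the acknowledgement is issued) is Feb 28, 2030; done Dec 27, 2029 — timely.
Step 5: the window is 16–26 days after Dec 27, 2029 (when the exemption log is issued), so Jan 12, 2030 through Jan 22, 2030; Jan 14, 2030 falls inside that range.
Step 6: 21 days after Jan 14, 2030 (when third parties are notified) is Feb 4, 2030; Feb 10, 2030 misses that deadline by 6 days.
Later steps need not be reached.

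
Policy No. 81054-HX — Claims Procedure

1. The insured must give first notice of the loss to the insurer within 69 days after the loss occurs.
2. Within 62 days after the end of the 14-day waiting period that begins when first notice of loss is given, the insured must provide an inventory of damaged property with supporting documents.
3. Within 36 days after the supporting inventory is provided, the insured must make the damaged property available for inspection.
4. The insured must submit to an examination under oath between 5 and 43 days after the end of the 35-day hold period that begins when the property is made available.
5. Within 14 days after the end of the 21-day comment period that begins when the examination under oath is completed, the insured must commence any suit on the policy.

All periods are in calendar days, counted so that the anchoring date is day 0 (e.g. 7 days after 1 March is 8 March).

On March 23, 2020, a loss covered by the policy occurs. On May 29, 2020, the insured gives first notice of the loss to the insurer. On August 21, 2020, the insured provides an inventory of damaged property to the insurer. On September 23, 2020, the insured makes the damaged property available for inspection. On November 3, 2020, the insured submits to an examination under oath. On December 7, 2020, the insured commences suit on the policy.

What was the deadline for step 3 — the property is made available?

September 26, 2020

Step 3 runs from August 21, 2020, when the supporting inventory is provided. 36 days after August 21, 2020 is September 26, 2020.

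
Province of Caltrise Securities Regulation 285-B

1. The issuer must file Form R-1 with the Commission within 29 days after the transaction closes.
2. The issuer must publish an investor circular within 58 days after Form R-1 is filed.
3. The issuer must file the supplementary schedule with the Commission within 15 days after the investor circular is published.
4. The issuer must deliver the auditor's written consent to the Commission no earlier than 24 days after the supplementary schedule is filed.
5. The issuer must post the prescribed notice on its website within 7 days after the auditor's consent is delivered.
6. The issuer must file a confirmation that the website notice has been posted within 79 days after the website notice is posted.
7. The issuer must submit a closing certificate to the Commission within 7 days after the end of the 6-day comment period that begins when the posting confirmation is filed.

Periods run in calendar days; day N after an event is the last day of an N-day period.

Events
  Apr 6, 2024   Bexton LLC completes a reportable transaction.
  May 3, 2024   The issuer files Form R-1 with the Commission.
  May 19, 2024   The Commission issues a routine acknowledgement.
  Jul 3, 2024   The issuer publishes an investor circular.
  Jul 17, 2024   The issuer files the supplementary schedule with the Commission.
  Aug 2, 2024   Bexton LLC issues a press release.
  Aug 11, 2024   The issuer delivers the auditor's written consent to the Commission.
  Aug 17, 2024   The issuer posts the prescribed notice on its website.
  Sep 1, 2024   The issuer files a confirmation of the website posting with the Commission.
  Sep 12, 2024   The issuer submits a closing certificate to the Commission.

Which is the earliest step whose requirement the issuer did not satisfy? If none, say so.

Step 1 — counting 29 days from Apr 6, 2024 (when the transaction closes) gives a deadline of May 5, 2024; May 3, 2024 is within that limit.
Step 2 — counting 58 days from May 3, 2024 (when Form R-1 is filed) gives a deadline of Jun 30, 2024; done Jul 3, 2024 — 3 days late.

Step 2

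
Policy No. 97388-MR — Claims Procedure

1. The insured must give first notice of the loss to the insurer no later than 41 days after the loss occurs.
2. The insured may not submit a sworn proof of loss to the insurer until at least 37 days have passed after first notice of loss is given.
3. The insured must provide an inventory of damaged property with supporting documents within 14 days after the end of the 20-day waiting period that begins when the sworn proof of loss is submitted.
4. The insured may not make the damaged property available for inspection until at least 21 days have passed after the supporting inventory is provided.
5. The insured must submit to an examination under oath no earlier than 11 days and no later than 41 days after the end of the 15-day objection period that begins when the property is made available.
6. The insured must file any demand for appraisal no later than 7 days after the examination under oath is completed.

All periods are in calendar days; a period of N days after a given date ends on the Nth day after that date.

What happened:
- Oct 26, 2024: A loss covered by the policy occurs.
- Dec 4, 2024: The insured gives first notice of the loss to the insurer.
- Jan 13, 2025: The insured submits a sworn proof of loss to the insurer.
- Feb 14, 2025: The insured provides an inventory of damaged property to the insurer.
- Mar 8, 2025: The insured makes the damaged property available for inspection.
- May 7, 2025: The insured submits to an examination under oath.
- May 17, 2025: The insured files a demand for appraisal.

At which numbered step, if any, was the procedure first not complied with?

Step 1: 41 days after Oct 26, 2024 (when the loss occurs) is Dec 6, 2024; completed Dec 4, 2024, before the deadline.
Step 2: the earliest permitted date is 37 days after Dec 4, 2024 (when first notice of loss is given), i.e. Jan 10, 2025; Jan 13, 2025 is on or after that date.
Step 3: 14 days after Feb 2, 2025 (end of the 20-day waiting period, which began when the sworn proof of loss is submitted on Jan 13, 2025) is Feb 16, 2025; done Feb 14, 2025 — timely.
Step 4: the earliest permitted date is 21 days after Feb 14, 2025 (when the supporting inventory is provided), i.e. Mar 7, 2025; Mar 8, 2025 is on or after that date.
Step 5: the window is 11–41 days after Mar 23, 2025 (end of the 15-day objection period, which began when the property is made available on Mar 8, 2025), so Apr 3, 2025 through May 3, 2025; May 7, 2025 is 4 days past the end of the window.

Step 5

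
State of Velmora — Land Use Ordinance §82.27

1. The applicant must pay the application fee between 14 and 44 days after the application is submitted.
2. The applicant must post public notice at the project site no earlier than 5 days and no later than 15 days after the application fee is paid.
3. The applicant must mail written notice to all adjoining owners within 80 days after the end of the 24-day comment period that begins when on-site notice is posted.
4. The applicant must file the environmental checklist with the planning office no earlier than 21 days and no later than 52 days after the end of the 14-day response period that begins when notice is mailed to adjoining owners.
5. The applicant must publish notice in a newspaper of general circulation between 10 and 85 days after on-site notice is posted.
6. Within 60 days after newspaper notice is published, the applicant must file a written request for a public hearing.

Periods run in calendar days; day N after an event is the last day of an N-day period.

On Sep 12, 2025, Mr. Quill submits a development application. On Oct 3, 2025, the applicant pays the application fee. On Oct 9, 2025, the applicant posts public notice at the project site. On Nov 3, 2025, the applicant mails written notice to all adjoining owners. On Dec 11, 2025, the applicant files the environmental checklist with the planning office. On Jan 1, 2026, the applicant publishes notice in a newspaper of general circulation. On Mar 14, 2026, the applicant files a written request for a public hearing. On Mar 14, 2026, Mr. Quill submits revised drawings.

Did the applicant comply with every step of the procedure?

Step 1 — 14 and 44 days from Sep 12, 2025 (when the application is submitted) are Sep 26, 2025 and Oct 26, 2025 respectively; done Oct 3, 2025 — within the window.
Step 2 — 5 and 15 days from Oct 3, 2025 (when the application fee is paid) are Oct 8, 2025 and Oct 18, 2025 respectively; done Oct 9, 2025 — within the window.
Step 3 — counting 80 days from Nov 2, 2025 (end of the 24-day comment period, which began when on-site notice is posted on Oct 9, 2025) gives a deadline of Jan 21, 2026; done Nov 3, 2025 — timely.
Step 4 — 21 and 52 days from Nov 17, 2025 (end of the 14-day response period, which began when notice is mailed to adjoining owners on Nov 3, 2025) are Dec 8, 2025 and Jan 8, 2026 respectively; Dec 11, 2025 falls inside that range.
Step 5 — 10 and 85 days from Oct 9, 2025 (when on-site notice is posted) are Oct 19, 2025 and Jan 2, 2026 respectively; done Jan 1, 2026, which is between those dates.
Step 6 — counting 60 days from Jan 1, 2026 (when newspaper notice is published) gives a deadline of Mar 2, 2026; not done until Mar 14, 2026, 12 days after the deadline.

No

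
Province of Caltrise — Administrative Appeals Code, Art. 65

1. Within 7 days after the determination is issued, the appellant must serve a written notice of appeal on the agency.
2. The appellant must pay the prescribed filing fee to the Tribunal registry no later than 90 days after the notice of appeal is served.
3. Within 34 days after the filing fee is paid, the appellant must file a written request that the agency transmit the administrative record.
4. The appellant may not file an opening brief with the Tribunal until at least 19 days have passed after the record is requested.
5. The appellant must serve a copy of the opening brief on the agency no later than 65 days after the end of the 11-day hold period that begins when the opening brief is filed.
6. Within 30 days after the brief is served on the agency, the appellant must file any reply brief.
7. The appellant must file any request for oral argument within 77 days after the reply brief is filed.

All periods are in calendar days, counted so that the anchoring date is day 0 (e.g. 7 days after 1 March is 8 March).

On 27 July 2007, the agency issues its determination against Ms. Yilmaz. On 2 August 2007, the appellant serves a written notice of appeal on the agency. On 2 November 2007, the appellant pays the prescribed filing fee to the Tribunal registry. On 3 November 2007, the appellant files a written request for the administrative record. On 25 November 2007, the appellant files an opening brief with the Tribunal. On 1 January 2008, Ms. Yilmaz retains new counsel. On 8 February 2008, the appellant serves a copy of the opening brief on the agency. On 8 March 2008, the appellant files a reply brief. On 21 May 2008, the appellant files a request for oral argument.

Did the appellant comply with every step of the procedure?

No

(1) due by 27 July 2007 + 7 days = 3 August 2007; 2 August 2007 is within that limit.
(2) due by 2 August 2007 + 90 days = 31 October 2007; not done until 2 November 2007, 2 days after the deadline.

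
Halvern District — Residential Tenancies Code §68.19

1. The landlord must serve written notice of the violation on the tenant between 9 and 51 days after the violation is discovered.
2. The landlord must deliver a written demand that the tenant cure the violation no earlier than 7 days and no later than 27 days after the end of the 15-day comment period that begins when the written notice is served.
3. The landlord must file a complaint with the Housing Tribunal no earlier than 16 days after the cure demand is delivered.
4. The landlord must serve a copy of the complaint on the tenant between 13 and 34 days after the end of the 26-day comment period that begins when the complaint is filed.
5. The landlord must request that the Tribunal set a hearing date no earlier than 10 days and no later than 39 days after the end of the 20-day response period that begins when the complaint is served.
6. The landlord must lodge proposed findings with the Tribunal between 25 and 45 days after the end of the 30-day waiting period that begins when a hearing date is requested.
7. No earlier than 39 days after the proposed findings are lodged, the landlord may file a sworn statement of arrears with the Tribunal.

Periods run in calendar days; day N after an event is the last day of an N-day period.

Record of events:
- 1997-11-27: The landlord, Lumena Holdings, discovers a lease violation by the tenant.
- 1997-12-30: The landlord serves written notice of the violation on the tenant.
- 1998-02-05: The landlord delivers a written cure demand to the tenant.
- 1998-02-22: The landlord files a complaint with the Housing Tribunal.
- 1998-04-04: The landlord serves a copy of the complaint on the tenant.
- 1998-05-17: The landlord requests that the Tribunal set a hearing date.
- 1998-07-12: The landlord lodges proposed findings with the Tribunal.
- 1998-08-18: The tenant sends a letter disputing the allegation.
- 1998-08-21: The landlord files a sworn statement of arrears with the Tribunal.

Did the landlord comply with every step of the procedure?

Yes

Step 1: the window is 9–51 days after 1997-11-27 (when the violation is discovered), so 1997-12-06 through 1998-01-17; done 1997-12-30, which is between those dates.
Step 2: the window is 7–27 days after 1998-01-14 (end of the 15-day comment period, which began when the written notice is served on 1997-12-30), so 1998-01-21 through 1998-02-10; 1998-02-05 falls inside that range.
Step 3: the earliest permitted date is 16 days after 1998-02-05 (when the cure demand is delivered), i.e. 1998-02-21; done 1998-02-22 — permitted.
Step 4: the window is 13–34 days after 1998-03-20 (end of the 26-day comment period, which began when the complaint is filed on 1998-02-22), so 1998-04-02 through 1998-04-23; 1998-04-04 falls inside that range.
Step 5: the window is 10–39 days after 1998-04-24 (end of the 20-day response period, which began when the complaint is served on 1998-04-04), so 1998-05-04 through 1998-06-02; done 1998-05-17, which is between those dates.
Step 6: the window is 25–45 days after 1998-06-16 (end of the 30-day waiting period, which began when a hearing date is requested on 1998-05-17), so 1998-07-11 through 1998-07-31; done 1998-07-12, which is between those dates.
Step 7: the earliest permitted date is 39 days after 1998-07-12 (when the proposed findings are lodged), i.e. 1998-08-20; done 1998-08-21 — permitted.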